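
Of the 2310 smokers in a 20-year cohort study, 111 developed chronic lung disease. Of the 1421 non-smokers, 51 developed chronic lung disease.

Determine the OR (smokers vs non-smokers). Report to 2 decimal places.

odds, smokers = 111/2199 = 0.05048
odds, non-smokers = 51/1370 = 0.03723
OR = 0.05048 / 0.03723 = 1.36

1.36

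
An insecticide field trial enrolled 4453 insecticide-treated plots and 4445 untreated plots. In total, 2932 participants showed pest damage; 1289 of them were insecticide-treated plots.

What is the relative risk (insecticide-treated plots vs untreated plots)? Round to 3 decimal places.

RR = 0.783

insecticide-treated plots without the outcome: 4453 − 1289 = 3164
untreated plots with the outcome: 2932 − 1289 = 1643
untreated plots without the outcome: 4445 − 1643 = 2802
risk, insecticide-treated plots = 1289/4453 = 0.2895
risk, untreated plots = 1643/4445 = 0.3696
RR = 0.2895 / 0.3696 = 0.783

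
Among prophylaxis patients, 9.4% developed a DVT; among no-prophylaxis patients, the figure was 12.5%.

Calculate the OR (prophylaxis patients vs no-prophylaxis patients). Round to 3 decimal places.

odds, prophylaxis patients = 0.0940/0.9060 = 0.1038
odds, no-prophylaxis patients = 0.1250/0.8750 = 0.1429
OR = 0.1038 / 0.1429 = 0.726

OR = 0.726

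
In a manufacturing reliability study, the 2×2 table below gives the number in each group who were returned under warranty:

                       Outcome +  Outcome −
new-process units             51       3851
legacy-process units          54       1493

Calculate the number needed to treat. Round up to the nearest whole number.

NNT: 46

risk, new-process units = 51/3902 = 0.013070
risk, legacy-process units = 54/1547 = 0.034906
absolute risk difference = 0.021836
1 / 0.021836 = 45.796 → round up → 46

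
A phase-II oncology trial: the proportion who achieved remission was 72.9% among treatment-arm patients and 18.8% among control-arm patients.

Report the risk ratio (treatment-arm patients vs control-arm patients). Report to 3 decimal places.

RR = 0.7290 / 0.1880 = 3.878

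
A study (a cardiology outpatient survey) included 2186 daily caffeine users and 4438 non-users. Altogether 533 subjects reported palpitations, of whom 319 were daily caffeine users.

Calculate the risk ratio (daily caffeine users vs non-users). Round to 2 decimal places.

RR = 3.03

daily caffeine users without the outcome: 2186 − 319 = 1867
non-users with the outcome: 533 − 319 = 214
non-users without the outcome: 4438 − 214 = 4224
risk, daily caffeine users = 319/2186 = 0.14593
risk, non-users = 214/4438 = 0.04822
RR = 0.14593 / 0.04822 = 3.03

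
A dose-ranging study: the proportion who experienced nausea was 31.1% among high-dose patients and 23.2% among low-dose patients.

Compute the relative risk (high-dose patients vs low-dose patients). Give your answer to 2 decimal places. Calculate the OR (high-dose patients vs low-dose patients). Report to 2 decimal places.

RR = 1.34; OR = 1.49

RR = 0.3110 / 0.2320 = 1.34
odds, high-dose patients = 0.3110/0.6890 = 0.4514
odds, low-dose patients = 0.2320/0.7680 = 0.3021
OR = 0.4514 / 0.3021 = 1.49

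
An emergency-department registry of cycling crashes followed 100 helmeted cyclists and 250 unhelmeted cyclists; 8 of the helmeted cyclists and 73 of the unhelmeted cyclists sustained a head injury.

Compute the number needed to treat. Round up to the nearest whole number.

NNT ≈ 5

risk, helmeted cyclists = 8/100 = 0.080000
risk, unhelmeted cyclists = 73/250 = 0.292000
absolute risk difference = 0.212000
1 / 0.212000 = 4.717 → round up → 5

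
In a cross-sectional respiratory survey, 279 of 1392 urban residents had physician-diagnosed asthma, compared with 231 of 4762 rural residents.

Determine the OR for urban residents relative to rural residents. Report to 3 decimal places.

OR = (279 × 4531) / (1113 × 231) = 1264149/257103 ≈ 4.917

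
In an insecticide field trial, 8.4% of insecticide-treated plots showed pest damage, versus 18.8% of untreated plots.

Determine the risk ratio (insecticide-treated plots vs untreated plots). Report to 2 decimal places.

RR = 0.0840 / 0.1880 = 0.45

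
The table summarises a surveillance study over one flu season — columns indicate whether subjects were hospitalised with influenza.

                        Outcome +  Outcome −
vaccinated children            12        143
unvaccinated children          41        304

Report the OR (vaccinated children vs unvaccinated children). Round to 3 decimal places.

OR = (12 × 304) / (143 × 41) = 3648/5863 ≈ 0.622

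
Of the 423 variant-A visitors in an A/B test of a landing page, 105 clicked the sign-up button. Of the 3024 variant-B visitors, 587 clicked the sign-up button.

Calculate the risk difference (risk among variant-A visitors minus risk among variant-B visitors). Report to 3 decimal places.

risk, variant-A visitors = 105/423 = 0.2482
risk, variant-B visitors = 587/3024 = 0.1941
risk difference = 0.2482 − 0.1941 = 0.054

0.054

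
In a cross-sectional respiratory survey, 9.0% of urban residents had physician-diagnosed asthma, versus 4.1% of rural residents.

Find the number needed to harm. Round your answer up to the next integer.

absolute risk difference = 0.049000
1 / 0.049000 = 20.408 → round up → 21

NNH = 21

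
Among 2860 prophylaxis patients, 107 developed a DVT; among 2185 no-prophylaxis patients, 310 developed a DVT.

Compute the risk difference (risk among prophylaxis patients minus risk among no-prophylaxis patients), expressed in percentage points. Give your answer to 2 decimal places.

risk, prophylaxis patients = 107/2860 = 0.03741
risk, no-prophylaxis patients = 310/2185 = 0.14188
risk difference = 0.03741 − 0.14188 = -0.10446 → -10.45 percentage points

RD ≈ -10.45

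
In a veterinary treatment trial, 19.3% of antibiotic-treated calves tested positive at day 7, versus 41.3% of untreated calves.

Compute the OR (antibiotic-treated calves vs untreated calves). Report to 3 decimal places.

odds, antibiotic-treated calves = 0.1930/0.8070 = 0.2392
odds, untreated calves = 0.4130/0.5870 = 0.7036
OR = 0.2392 / 0.7036 = 0.340

0.340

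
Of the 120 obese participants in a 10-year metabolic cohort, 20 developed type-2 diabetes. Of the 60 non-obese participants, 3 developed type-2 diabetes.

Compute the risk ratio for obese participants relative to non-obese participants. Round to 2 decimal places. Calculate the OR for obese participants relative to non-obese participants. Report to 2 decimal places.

RR = 3.33; OR = 3.80

risk, obese participants = 20/120 = 0.1667
risk, non-obese participants = 3/60 = 0.0500
RR = 0.1667 / 0.0500 = 3.33
OR = (20 × 57) / (100 × 3) = 1140/300 ≈ 3.80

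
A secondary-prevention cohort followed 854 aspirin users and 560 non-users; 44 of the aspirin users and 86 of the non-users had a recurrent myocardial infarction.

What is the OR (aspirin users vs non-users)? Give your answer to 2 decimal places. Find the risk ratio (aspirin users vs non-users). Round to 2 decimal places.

odds, aspirin users = 44/810 = 0.0543
odds, non-users = 86/474 = 0.1814
OR = 0.0543 / 0.1814 = 0.30
risk, aspirin users = 44/854 = 0.0515
risk, non-users = 86/560 = 0.1536
RR = 0.0515 / 0.1536 = 0.34

OR = 0.30; RR = 0.34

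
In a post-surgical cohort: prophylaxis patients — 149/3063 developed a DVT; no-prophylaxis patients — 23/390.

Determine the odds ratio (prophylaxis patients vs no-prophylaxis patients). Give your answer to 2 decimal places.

OR = (149 × 367) / (2914 × 23) = 54683/67022 ≈ 0.82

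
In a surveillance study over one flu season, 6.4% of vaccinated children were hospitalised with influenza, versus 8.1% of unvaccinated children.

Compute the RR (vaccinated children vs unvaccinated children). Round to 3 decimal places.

RR = 0.0640 / 0.0810 = 0.790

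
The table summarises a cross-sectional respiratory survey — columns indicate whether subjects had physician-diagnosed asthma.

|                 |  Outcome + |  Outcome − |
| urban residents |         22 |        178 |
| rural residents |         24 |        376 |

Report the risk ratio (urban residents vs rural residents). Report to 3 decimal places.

1.833

risk, urban residents = 22/200 = 0.1100
risk, rural residents = 24/400 = 0.0600
RR = 0.1100 / 0.0600 = 1.833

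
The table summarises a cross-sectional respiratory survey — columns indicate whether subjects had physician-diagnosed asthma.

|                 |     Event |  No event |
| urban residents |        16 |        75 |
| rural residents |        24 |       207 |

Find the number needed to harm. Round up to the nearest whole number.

risk, urban residents = 16/91 = 0.175824
risk, rural residents = 24/231 = 0.103896
absolute risk difference = 0.071928
1 / 0.071928 = 13.903 → round up → 14

NNH ≈ 14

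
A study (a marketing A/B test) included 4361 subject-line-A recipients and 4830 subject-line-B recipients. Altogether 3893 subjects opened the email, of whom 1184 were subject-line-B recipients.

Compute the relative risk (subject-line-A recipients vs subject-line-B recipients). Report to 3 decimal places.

subject-line-A recipients with the outcome: 3893 − 1184 = 2709
subject-line-A recipients without the outcome: 4361 − 2709 = 1652
subject-line-B recipients without the outcome: 4830 − 1184 = 3646
risk, subject-line-A recipients = 2709/4361 = 0.6212
risk, subject-line-B recipients = 1184/4830 = 0.2451
RR = 0.6212 / 0.2451 = 2.534

2.534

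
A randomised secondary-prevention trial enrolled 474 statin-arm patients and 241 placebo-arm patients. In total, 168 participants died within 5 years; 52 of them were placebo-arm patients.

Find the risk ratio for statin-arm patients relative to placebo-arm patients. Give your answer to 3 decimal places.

statin-arm patients with the outcome: 168 − 52 = 116
statin-arm patients without the outcome: 474 − 116 = 358
placebo-arm patients without the outcome: 241 − 52 = 189
risk, statin-arm patients = 116/474 = 0.2447
risk, placebo-arm patients = 52/241 = 0.2158
RR = 0.2447 / 0.2158 = 1.134

1.134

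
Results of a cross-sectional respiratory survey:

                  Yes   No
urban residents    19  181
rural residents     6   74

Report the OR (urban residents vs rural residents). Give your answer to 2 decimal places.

odds, urban residents = 19/181 = 0.1050
odds, rural residents = 6/74 = 0.0811
OR = 0.1050 / 0.0811 = 1.29

1.29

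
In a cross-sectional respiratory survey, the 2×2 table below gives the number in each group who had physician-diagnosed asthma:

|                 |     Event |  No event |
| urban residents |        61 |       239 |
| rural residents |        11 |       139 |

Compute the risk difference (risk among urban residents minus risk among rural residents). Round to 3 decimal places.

RD ≈ 0.130

risk, urban residents = 61/300 = 0.2033
risk, rural residents = 11/150 = 0.0733
risk difference = 0.2033 − 0.0733 = 0.130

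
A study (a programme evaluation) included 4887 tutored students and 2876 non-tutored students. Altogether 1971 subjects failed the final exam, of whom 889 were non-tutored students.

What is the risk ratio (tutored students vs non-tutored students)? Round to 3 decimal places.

tutored students with the outcome: 1971 − 889 = 1082
tutored students without the outcome: 4887 − 1082 = 3805
non-tutored students without the outcome: 2876 − 889 = 1987
risk, tutored students = 1082/4887 = 0.2214
risk, non-tutored students = 889/2876 = 0.3091
RR = 0.2214 / 0.3091 = 0.716

RR ≈ 0.716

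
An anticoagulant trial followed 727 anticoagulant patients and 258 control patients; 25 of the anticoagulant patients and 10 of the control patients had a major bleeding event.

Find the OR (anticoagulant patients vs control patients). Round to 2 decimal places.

OR: 0.88

odds, anticoagulant patients = 25/702 = 0.03561
odds, control patients = 10/248 = 0.04032
OR = 0.03561 / 0.04032 = 0.88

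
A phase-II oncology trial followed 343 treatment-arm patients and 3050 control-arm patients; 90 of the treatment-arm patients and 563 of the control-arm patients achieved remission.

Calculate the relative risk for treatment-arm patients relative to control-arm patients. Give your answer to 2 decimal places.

RR: 1.42

risk, treatment-arm patients = 90/343 = 0.2624
risk, control-arm patients = 563/3050 = 0.1846
RR = 0.2624 / 0.1846 = 1.42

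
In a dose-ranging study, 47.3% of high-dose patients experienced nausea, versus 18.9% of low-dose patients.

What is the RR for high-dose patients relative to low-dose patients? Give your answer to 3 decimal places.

RR = 0.4730 / 0.1890 = 2.503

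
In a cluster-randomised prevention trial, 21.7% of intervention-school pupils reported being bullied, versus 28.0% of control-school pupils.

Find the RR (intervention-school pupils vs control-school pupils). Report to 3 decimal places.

RR = 0.2170 / 0.2800 = 0.775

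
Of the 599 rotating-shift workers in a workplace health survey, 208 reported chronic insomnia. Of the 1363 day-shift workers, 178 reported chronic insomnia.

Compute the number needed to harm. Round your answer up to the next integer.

risk, rotating-shift workers = 208/599 = 0.347245
risk, day-shift workers = 178/1363 = 0.130594
absolute risk difference = 0.216651
1 / 0.216651 = 4.616 → round up → 5

NNH = 5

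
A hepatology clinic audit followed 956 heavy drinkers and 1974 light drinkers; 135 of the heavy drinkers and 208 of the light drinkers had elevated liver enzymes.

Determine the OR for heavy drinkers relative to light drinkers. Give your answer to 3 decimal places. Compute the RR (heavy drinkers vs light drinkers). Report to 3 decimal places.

odds, heavy drinkers = 135/821 = 0.1644
odds, light drinkers = 208/1766 = 0.1178
OR = 0.1644 / 0.1178 = 1.396
risk, heavy drinkers = 135/956 = 0.1412
risk, light drinkers = 208/1974 = 0.1054
RR = 0.1412 / 0.1054 = 1.340

OR = 1.396; RR = 1.340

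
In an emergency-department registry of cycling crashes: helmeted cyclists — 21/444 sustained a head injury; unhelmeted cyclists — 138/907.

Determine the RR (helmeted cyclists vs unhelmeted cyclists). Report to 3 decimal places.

risk, helmeted cyclists = 21/444 = 0.04730
risk, unhelmeted cyclists = 138/907 = 0.15215
RR = 0.04730 / 0.15215 = 0.311

RR = 0.311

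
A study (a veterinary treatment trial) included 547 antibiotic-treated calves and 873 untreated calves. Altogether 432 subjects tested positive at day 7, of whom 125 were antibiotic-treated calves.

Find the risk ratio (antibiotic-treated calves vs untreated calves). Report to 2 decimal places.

0.65

antibiotic-treated calves without the outcome: 547 − 125 = 422
untreated calves with the outcome: 432 − 125 = 307
untreated calves without the outcome: 873 − 307 = 566
risk, antibiotic-treated calves = 125/547 = 0.2285
risk, untreated calves = 307/873 = 0.3517
RR = 0.2285 / 0.3517 = 0.65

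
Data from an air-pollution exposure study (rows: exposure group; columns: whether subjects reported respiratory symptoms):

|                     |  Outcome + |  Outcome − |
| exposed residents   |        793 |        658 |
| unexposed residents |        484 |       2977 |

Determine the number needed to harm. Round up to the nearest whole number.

risk, exposed residents = 793/1451 = 0.546520
risk, unexposed residents = 484/3461 = 0.139844
absolute risk difference = 0.406676
1 / 0.406676 = 2.459 → round up → 3

3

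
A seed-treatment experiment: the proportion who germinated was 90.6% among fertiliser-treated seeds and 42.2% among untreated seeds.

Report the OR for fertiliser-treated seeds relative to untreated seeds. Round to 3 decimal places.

OR = 13.201

odds, fertiliser-treated seeds = 0.9060/0.0940 = 9.6383
odds, untreated seeds = 0.4220/0.5780 = 0.7301
OR = 9.6383 / 0.7301 = 13.201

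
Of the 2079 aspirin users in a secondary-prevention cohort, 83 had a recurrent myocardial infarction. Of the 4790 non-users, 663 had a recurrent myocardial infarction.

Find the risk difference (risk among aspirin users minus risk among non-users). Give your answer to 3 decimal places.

-0.098

risk, aspirin users = 83/2079 = 0.03992
risk, non-users = 663/4790 = 0.13841
risk difference = 0.03992 − 0.13841 = -0.098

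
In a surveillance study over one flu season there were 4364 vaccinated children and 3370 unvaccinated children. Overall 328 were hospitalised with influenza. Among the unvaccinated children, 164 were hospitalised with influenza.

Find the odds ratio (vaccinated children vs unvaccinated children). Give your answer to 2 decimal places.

vaccinated children with the outcome: 328 − 164 = 164
vaccinated children without the outcome: 4364 − 164 = 4200
unvaccinated children without the outcome: 3370 − 164 = 3206
OR = (164 × 3206) / (4200 × 164) = 525784/688800 ≈ 0.76

OR ≈ 0.76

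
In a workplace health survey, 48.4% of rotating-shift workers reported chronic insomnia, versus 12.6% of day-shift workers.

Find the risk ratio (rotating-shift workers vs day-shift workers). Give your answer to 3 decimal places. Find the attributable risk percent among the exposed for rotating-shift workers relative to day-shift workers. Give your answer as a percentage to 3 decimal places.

RR = 0.4840 / 0.1260 = 3.841
AR% = (0.4840 − 0.1260) / 0.4840 = 0.7397 → 73.967%

RR = 3.841; AR% = 73.967%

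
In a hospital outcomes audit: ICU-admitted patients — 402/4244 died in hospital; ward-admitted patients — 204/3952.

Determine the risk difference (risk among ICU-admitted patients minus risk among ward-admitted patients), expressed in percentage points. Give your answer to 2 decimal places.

risk, ICU-admitted patients = 402/4244 = 0.0947
risk, ward-admitted patients = 204/3952 = 0.0516
risk difference = 0.0947 − 0.0516 = 0.0431 → 4.31 percentage points

4.31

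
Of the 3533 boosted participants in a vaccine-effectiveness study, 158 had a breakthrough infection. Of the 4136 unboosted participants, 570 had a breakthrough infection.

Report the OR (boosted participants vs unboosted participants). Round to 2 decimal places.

OR = (158 × 3566) / (3375 × 570) = 563428/1923750 ≈ 0.29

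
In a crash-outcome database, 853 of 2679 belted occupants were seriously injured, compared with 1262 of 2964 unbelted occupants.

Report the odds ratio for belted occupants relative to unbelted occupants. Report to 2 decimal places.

OR = (853 × 1702) / (1826 × 1262) = 1451806/2304412 ≈ 0.63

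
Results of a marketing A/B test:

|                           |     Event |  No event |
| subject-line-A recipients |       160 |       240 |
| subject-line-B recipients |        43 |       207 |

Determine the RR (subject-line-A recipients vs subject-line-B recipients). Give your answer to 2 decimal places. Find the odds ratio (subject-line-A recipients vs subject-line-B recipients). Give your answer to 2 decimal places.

RR = 2.33; OR = 3.21

risk, subject-line-A recipients = 160/400 = 0.4000
risk, subject-line-B recipients = 43/250 = 0.1720
RR = 0.4000 / 0.1720 = 2.33
odds, subject-line-A recipients = 160/240 = 0.6667
odds, subject-line-B recipients = 43/207 = 0.2077
OR = 0.6667 / 0.2077 = 3.21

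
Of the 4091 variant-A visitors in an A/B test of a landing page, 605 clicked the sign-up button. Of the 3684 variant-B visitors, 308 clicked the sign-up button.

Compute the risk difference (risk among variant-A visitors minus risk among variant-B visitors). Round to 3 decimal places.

RD = 0.064

risk, variant-A visitors = 605/4091 = 0.1479
risk, variant-B visitors = 308/3684 = 0.0836
risk difference = 0.1479 − 0.0836 = 0.064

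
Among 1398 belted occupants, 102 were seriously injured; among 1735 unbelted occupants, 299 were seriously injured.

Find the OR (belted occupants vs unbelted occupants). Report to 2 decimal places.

OR = (102 × 1436) / (1296 × 299) = 146472/387504 ≈ 0.38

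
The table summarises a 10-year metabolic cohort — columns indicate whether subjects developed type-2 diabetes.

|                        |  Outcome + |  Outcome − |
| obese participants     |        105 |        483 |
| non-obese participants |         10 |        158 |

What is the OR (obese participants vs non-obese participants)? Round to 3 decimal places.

OR = (105 × 158) / (483 × 10) = 16590/4830 ≈ 3.435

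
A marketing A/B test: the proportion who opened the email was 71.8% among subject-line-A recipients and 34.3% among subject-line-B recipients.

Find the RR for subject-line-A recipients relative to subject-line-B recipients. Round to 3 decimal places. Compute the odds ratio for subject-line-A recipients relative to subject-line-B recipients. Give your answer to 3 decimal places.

RR = 2.093; OR = 4.877

RR = 0.7180 / 0.3430 = 2.093
odds, subject-line-A recipients = 0.7180/0.2820 = 2.5461
odds, subject-line-B recipients = 0.3430/0.6570 = 0.5221
OR = 2.5461 / 0.5221 = 4.877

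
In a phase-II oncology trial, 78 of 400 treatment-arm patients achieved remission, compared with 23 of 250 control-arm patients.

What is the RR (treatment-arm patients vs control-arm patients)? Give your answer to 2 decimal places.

risk, treatment-arm patients = 78/400 = 0.1950
risk, control-arm patients = 23/250 = 0.0920
RR = 0.1950 / 0.0920 = 2.12

2.12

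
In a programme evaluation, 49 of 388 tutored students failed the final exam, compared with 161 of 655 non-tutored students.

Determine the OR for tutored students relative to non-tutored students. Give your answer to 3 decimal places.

OR = (49 × 494) / (339 × 161) = 24206/54579 ≈ 0.444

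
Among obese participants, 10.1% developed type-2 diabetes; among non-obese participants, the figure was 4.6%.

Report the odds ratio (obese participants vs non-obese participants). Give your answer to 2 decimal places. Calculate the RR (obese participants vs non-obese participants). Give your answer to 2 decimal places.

OR = 2.33; RR = 2.20

odds, obese participants = 0.10100/0.89900 = 0.11235
odds, non-obese participants = 0.04600/0.95400 = 0.04822
OR = 0.11235 / 0.04822 = 2.33
RR = 0.10100 / 0.04600 = 2.20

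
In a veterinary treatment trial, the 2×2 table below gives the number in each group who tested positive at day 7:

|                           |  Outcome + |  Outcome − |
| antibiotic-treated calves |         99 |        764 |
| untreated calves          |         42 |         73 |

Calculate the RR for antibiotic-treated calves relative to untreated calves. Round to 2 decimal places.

0.31

risk, antibiotic-treated calves = 99/863 = 0.1147
risk, untreated calves = 42/115 = 0.3652
RR = 0.1147 / 0.3652 = 0.31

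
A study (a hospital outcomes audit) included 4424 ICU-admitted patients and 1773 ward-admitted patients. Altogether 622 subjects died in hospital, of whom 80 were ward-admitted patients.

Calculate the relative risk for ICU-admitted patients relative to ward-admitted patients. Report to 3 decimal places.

2.715

ICU-admitted patients with the outcome: 622 − 80 = 542
ICU-admitted patients without the outcome: 4424 − 542 = 3882
ward-admitted patients without the outcome: 1773 − 80 = 1693
risk, ICU-admitted patients = 542/4424 = 0.12251
risk, ward-admitted patients = 80/1773 = 0.04512
RR = 0.12251 / 0.04512 = 2.715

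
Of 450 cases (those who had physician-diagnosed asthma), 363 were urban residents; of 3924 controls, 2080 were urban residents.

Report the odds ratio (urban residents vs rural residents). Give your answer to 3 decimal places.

OR = (363 × 1844) / (2080 × 87) = 669372/180960 ≈ 3.699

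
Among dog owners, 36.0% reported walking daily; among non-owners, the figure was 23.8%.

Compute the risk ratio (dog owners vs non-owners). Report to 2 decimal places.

RR = 0.3600 / 0.2380 = 1.51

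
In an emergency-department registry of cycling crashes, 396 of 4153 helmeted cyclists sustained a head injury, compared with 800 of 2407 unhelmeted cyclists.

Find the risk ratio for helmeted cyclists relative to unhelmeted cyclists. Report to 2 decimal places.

risk, helmeted cyclists = 396/4153 = 0.0954
risk, unhelmeted cyclists = 800/2407 = 0.3324
RR = 0.0954 / 0.3324 = 0.29

0.29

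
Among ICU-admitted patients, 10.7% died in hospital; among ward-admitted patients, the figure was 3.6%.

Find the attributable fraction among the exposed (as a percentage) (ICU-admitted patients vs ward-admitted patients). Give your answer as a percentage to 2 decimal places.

AR% = (0.10700 − 0.03600) / 0.10700 = 0.6636 → 66.36%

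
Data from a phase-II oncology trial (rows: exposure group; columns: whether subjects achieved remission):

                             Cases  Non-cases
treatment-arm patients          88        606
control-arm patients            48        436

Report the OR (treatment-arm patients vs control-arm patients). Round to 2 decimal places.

OR = (88 × 436) / (606 × 48) = 38368/29088 ≈ 1.32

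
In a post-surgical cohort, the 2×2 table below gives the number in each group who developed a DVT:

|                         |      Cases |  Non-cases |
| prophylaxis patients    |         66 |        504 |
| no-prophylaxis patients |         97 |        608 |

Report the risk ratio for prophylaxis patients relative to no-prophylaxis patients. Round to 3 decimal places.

RR ≈ 0.842

risk, prophylaxis patients = 66/570 = 0.1158
risk, no-prophylaxis patients = 97/705 = 0.1376
RR = 0.1158 / 0.1376 = 0.842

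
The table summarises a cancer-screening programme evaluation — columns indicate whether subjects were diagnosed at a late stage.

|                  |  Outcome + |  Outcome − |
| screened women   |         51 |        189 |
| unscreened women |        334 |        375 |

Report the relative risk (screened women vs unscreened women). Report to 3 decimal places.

RR: 0.451

risk, screened women = 51/240 = 0.2125
risk, unscreened women = 334/709 = 0.4711
RR = 0.2125 / 0.4711 = 0.451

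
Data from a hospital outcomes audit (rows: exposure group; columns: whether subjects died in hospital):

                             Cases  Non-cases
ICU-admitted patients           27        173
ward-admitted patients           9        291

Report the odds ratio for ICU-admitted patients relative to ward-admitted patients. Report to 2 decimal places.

odds, ICU-admitted patients = 27/173 = 0.15607
odds, ward-admitted patients = 9/291 = 0.03093
OR = 0.15607 / 0.03093 = 5.05

5.05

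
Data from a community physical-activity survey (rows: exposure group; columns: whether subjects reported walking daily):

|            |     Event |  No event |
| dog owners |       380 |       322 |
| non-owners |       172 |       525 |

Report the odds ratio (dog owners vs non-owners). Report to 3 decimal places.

3.602

odds, dog owners = 380/322 = 1.1801
odds, non-owners = 172/525 = 0.3276
OR = 1.1801 / 0.3276 = 3.602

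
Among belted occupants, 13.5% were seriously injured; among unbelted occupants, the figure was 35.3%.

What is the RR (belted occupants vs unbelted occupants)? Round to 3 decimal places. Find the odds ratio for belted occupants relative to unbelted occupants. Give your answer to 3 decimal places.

RR = 0.382; OR = 0.286

RR = 0.1350 / 0.3530 = 0.382
odds, belted occupants = 0.1350/0.8650 = 0.1561
odds, unbelted occupants = 0.3530/0.6470 = 0.5456
OR = 0.1561 / 0.5456 = 0.286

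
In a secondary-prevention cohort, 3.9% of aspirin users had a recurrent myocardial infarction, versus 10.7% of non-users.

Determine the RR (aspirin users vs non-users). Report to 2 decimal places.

RR = 0.03900 / 0.10700 = 0.36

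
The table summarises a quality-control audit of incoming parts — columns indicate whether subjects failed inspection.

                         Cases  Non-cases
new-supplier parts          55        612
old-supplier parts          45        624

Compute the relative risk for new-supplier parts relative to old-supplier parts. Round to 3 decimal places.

risk, new-supplier parts = 55/667 = 0.0825
risk, old-supplier parts = 45/669 = 0.0673
RR = 0.0825 / 0.0673 = 1.226

1.226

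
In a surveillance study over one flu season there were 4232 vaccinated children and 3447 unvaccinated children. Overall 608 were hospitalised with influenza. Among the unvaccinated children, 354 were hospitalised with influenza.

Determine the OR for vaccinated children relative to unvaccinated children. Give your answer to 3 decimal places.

vaccinated children with the outcome: 608 − 354 = 254
vaccinated children without the outcome: 4232 − 254 = 3978
unvaccinated children without the outcome: 3447 − 354 = 3093
odds, vaccinated children = 254/3978 = 0.0639
odds, unvaccinated children = 354/3093 = 0.1145
OR = 0.0639 / 0.1145 = 0.558

OR ≈ 0.558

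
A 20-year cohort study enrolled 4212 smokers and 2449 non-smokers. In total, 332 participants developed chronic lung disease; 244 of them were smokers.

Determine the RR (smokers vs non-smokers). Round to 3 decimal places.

1.612

smokers without the outcome: 4212 − 244 = 3968
non-smokers with the outcome: 332 − 244 = 88
non-smokers without the outcome: 2449 − 88 = 2361
risk, smokers = 244/4212 = 0.05793
risk, non-smokers = 88/2449 = 0.03593
RR = 0.05793 / 0.03593 = 1.612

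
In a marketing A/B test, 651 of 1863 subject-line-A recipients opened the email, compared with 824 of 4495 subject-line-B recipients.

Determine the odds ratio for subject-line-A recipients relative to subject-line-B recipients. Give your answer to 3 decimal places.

OR = (651 × 3671) / (1212 × 824) = 2389821/998688 ≈ 2.393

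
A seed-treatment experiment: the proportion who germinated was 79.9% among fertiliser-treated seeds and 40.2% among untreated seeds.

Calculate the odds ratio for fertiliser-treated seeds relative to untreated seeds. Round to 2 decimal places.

5.91

odds, fertiliser-treated seeds = 0.7990/0.2010 = 3.9751
odds, untreated seeds = 0.4020/0.5980 = 0.6722
OR = 3.9751 / 0.6722 = 5.91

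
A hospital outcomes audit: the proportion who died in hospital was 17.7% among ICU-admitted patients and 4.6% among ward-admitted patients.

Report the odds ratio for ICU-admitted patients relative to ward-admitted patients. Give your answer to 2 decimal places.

odds, ICU-admitted patients = 0.17700/0.82300 = 0.21507
odds, ward-admitted patients = 0.04600/0.95400 = 0.04822
OR = 0.21507 / 0.04822 = 4.46

OR = 4.46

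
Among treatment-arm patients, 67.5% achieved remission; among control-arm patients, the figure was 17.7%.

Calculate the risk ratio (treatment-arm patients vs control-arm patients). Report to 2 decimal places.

RR = 0.6750 / 0.1770 = 3.81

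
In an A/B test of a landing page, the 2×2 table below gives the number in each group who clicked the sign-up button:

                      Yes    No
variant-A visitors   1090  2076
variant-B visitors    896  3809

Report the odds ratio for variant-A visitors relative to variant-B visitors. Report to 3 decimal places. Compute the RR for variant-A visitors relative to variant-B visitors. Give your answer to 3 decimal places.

OR = 2.232; RR = 1.808

OR = (1090 × 3809) / (2076 × 896) = 4151810/1860096 ≈ 2.232
risk, variant-A visitors = 1090/3166 = 0.3443
risk, variant-B visitors = 896/4705 = 0.1904
RR = 0.3443 / 0.1904 = 1.808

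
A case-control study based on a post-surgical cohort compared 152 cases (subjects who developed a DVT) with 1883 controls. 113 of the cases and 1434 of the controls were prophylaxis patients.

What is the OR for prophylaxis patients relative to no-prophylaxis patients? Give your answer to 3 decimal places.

odds, prophylaxis patients = 113/1434 = 0.0788
odds, no-prophylaxis patients = 39/449 = 0.0869
OR = 0.0788 / 0.0869 = 0.907

OR = 0.907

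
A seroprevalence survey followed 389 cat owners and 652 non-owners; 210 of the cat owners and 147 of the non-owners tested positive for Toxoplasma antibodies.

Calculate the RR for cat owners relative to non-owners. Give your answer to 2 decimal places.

risk, cat owners = 210/389 = 0.5398
risk, non-owners = 147/652 = 0.2255
RR = 0.5398 / 0.2255 = 2.39

RR: 2.39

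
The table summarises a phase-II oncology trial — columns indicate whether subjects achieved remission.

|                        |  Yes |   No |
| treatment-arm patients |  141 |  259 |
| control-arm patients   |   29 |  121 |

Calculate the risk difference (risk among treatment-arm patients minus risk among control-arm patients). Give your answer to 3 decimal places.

risk, treatment-arm patients = 141/400 = 0.3525
risk, control-arm patients = 29/150 = 0.1933
risk difference = 0.3525 − 0.1933 = 0.159

RD = 0.159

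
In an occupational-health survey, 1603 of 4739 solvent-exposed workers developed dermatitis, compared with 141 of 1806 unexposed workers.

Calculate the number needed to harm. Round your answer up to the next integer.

risk, solvent-exposed workers = 1603/4739 = 0.338257
risk, unexposed workers = 141/1806 = 0.078073
absolute risk difference = 0.260184
1 / 0.260184 = 3.843 → round up → 4

4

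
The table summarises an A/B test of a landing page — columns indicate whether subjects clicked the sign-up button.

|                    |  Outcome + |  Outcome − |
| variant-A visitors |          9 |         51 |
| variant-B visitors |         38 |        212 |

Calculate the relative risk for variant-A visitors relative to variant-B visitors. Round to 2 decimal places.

risk, variant-A visitors = 9/60 = 0.1500
risk, variant-B visitors = 38/250 = 0.1520
RR = 0.1500 / 0.1520 = 0.99

RR ≈ 0.99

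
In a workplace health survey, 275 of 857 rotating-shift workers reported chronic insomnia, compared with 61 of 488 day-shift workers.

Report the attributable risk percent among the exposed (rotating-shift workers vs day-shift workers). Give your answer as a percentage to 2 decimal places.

AR%: 61.05%

risk, rotating-shift workers = 275/857 = 0.3209
risk, day-shift workers = 61/488 = 0.1250
AR% = (0.3209 − 0.1250) / 0.3209 = 0.6105 → 61.05%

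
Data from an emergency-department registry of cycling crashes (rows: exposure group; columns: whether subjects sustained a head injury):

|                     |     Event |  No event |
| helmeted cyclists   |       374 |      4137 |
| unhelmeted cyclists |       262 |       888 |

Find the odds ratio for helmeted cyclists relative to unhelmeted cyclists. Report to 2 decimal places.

OR = (374 × 888) / (4137 × 262) = 332112/1083894 ≈ 0.31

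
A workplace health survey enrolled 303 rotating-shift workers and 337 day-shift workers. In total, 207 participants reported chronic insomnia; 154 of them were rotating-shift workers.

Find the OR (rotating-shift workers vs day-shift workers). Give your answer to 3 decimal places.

OR = 5.538

rotating-shift workers without the outcome: 303 − 154 = 149
day-shift workers with the outcome: 207 − 154 = 53
day-shift workers without the outcome: 337 − 53 = 284
OR = (154 × 284) / (149 × 53) = 43736/7897 ≈ 5.538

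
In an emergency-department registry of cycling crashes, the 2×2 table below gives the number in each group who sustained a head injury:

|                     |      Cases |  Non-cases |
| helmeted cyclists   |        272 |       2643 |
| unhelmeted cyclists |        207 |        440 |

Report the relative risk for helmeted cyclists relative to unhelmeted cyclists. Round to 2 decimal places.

0.29

risk, helmeted cyclists = 272/2915 = 0.0933
risk, unhelmeted cyclists = 207/647 = 0.3199
RR = 0.0933 / 0.3199 = 0.29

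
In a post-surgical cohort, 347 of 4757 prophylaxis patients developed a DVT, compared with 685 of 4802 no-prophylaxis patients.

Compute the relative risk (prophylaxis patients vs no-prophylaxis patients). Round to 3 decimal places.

risk, prophylaxis patients = 347/4757 = 0.0729
risk, no-prophylaxis patients = 685/4802 = 0.1426
RR = 0.0729 / 0.1426 = 0.511

RR = 0.511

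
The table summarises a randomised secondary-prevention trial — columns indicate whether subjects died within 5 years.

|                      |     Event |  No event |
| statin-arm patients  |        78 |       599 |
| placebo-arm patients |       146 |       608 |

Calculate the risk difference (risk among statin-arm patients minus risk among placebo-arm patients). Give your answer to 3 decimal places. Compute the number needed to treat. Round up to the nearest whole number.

RD = -0.078; NNT = 13

risk, statin-arm patients = 78/677 = 0.1152
risk, placebo-arm patients = 146/754 = 0.1936
risk difference = 0.1152 − 0.1936 = -0.078
absolute risk difference = 0.078420
1 / 0.078420 = 12.752 → round up → 13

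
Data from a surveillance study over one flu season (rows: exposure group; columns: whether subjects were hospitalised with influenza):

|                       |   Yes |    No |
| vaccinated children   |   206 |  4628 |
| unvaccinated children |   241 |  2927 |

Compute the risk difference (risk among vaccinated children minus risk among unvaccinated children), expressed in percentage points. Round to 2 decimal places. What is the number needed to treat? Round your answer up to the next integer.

risk, vaccinated children = 206/4834 = 0.04261
risk, unvaccinated children = 241/3168 = 0.07607
risk difference = 0.04261 − 0.07607 = -0.03346 → -3.35 percentage points
absolute risk difference = 0.033458
1 / 0.033458 = 29.888 → round up → 30

RD = -3.35; NNT = 30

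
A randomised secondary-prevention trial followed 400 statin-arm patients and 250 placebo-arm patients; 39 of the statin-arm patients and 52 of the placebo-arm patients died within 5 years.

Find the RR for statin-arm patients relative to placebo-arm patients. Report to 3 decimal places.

RR = 0.469

risk, statin-arm patients = 39/400 = 0.0975
risk, placebo-arm patients = 52/250 = 0.2080
RR = 0.0975 / 0.2080 = 0.469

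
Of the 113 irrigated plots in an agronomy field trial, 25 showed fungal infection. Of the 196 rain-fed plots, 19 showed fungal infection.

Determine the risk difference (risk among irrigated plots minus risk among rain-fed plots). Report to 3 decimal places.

0.124

risk, irrigated plots = 25/113 = 0.2212
risk, rain-fed plots = 19/196 = 0.0969
risk difference = 0.2212 − 0.0969 = 0.124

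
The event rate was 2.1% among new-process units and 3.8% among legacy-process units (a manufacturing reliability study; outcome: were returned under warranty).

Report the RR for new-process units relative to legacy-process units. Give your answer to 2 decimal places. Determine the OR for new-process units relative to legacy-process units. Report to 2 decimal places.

RR = 0.55; OR = 0.54

RR = 0.02100 / 0.03800 = 0.55
odds, new-process units = 0.02100/0.97900 = 0.02145
odds, legacy-process units = 0.03800/0.96200 = 0.03950
OR = 0.02145 / 0.03950 = 0.54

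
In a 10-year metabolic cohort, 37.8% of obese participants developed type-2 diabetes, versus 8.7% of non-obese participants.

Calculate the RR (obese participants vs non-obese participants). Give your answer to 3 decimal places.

RR = 0.3780 / 0.0870 = 4.345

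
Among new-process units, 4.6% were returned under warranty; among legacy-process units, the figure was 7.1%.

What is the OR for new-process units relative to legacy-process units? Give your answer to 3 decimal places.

0.631

odds, new-process units = 0.04600/0.95400 = 0.04822
odds, legacy-process units = 0.07100/0.92900 = 0.07643
OR = 0.04822 / 0.07643 = 0.631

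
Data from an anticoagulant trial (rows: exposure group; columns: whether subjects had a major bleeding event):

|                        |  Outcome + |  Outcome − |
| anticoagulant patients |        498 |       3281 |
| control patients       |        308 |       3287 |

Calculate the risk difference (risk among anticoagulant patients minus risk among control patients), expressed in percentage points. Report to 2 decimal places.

risk, anticoagulant patients = 498/3779 = 0.1318
risk, control patients = 308/3595 = 0.0857
risk difference = 0.1318 − 0.0857 = 0.0461 → 4.61 percentage points

RD ≈ 4.61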